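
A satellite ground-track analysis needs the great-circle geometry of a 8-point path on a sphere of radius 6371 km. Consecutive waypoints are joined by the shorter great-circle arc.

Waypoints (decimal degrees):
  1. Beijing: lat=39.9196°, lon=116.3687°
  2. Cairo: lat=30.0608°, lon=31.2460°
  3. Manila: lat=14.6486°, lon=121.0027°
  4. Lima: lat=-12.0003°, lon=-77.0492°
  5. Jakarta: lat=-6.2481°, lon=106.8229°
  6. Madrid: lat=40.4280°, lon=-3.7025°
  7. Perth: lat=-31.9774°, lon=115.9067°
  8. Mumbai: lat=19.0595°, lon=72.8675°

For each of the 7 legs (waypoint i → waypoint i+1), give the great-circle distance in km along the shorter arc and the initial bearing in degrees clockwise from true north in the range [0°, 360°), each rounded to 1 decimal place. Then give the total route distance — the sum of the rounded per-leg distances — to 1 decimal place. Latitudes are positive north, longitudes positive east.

Leg 1: dist=7538.7 km, bearing=291.3°
Leg 2: dist=9175.5 km, bearing=77.4°
Leg 3: dist=18040.4 km, bearing=83.6°
Leg 4: dist=17941.3 km, bearing=192.1°
Leg 5: dist=12190.0 km, bearing=310.8°
Leg 6: dist=14620.8 km, bearing=100.1°
Leg 7: dist=7294.7 km, bearing=314.9°
Total: 86801.4 km

Leg 1: φ1=0.6967285, φ2=0.5246599, Δφ=-0.1720685, Δλ=-1.4856714 rad; a=sin²(Δφ/2)+cosφ1·cosφ2·sin²(Δλ/2)=0.3110589060; c=2·atan2(√a, √(1-a))=1.183288516; dist=6371·c=7538.731 ≈ 7538.7 km; running total=7538.7 km
Leg 1 bearing: y=sinΔλ·cosφ2=-0.86236043, x=cosφ1·sinφ2-sinφ1·cosφ2·cosΔλ=0.33695628; θ=atan2(y, x)=-68.6576° <0 so +360° → 291.3424° ≈ 291.3°
Leg 2: φ1=0.5246599, φ2=0.2556663, Δφ=-0.2689936, Δλ=1.5665499 rad; a=sin²(Δφ/2)+cosφ1·cosφ2·sin²(Δλ/2)=0.4348834322; c=2·atan2(√a, √(1-a))=1.440192212; dist=6371·c=9175.465 ≈ 9175.5 km; running total=16714.2 km
Leg 2 bearing: y=sinΔλ·cosφ2=0.96748629, x=cosφ1·sinφ2-sinφ1·cosφ2·cosΔλ=0.21681701; θ=atan2(y, x)=77.3685° ≈ 77.4°
Leg 3: φ1=0.2556663, φ2=-0.2094447, Δφ=-0.4651110, Δλ=-3.4566577 rad; a=sin²(Δφ/2)+cosφ1·cosφ2·sin²(Δλ/2)=0.9761744745; c=2·atan2(√a, √(1-a))=2.831643071; dist=6371·c=18040.398 ≈ 18040.4 km; running total=34754.6 km
Leg 3 bearing: y=sinΔλ·cosφ2=0.30310644, x=cosφ1·sinφ2-sinφ1·cosφ2·cosΔλ=0.03402893; θ=atan2(y, x)=83.5944° ≈ 83.6°
Leg 4: φ1=-0.2094447, φ2=-0.1090499, Δφ=0.1003948, Δλ=3.2091735 rad; a=sin²(Δφ/2)+cosφ1·cosφ2·sin²(Δλ/2)=0.9737441500; c=2·atan2(√a, √(1-a))=2.816084355; dist=6371·c=17941.273 ≈ 17941.3 km; running total=52695.9 km
Leg 4 bearing: y=sinΔλ·cosφ2=-0.06712833, x=cosφ1·sinφ2-sinφ1·cosφ2·cosΔλ=-0.31266549; θ=atan2(y, x)=-167.8827° <0 so +360° → 192.1173° ≈ 192.1°
Leg 5: φ1=-0.1090499, φ2=0.7056017, Δφ=0.8146516, Δλ=-1.9290321 rad; a=sin²(Δφ/2)+cosφ1·cosφ2·sin²(Δλ/2)=0.6679469779; c=2·atan2(√a, √(1-a))=1.913350495; dist=6371·c=12189.956 ≈ 12190.0 km; running total=64885.9 km
Leg 5 bearing: y=sinΔλ·cosφ2=-0.71289674, x=cosφ1·sinφ2-sinφ1·cosφ2·cosΔλ=0.61559198; θ=atan2(y, x)=-49.1891° <0 so +360° → 310.8109° ≈ 310.8°
Leg 6: φ1=0.7056017, φ2=-0.5581109, Δφ=-1.2637126, Δλ=2.0875744 rad; a=sin²(Δφ/2)+cosφ1·cosφ2·sin²(Δλ/2)=0.8312327646; c=2·atan2(√a, √(1-a))=2.294901673; dist=6371·c=14620.819 ≈ 14620.8 km; running total=79506.7 km
Leg 6 bearing: y=sinΔλ·cosφ2=0.73748792, x=cosφ1·sinφ2-sinφ1·cosφ2·cosΔλ=-0.13134302; θ=atan2(y, x)=100.0982° ≈ 100.1°
Leg 7: φ1=-0.5581109, φ2=0.3326510, Δφ=0.8907619, Δλ=-0.7511757 rad; a=sin²(Δφ/2)+cosφ1·cosφ2·sin²(Δλ/2)=0.2934715743; c=2·atan2(√a, √(1-a))=1.144988233; dist=6371·c=7294.720 ≈ 7294.7 km; running total=86801.4 km
Leg 7 bearing: y=sinΔλ·cosφ2=-0.64508398, x=cosφ1·sinφ2-sinφ1·cosφ2·cosΔλ=0.64284578; θ=atan2(y, x)=-45.0996° <0 so +360° → 314.9004° ≈ 314.9°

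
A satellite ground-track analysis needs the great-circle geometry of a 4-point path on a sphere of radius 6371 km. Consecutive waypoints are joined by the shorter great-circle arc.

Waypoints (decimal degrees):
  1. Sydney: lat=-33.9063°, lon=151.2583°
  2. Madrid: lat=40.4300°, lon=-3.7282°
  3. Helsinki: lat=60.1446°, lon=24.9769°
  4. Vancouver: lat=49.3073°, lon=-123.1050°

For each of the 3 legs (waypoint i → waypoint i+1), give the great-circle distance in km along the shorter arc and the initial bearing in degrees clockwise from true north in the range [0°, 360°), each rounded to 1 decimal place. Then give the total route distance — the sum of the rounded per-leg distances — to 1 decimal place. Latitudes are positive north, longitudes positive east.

Leg 1: φ1=-0.5917766, φ2=0.7056366, Δφ=1.2974132, Δλ=-2.7050247 rad; a=sin²(Δφ/2)+cosφ1·cosφ2·sin²(Δλ/2)=0.9671356213; c=2·atan2(√a, √(1-a))=2.777006049; dist=6371·c=17692.306 ≈ 17692.3 km; running total=17692.3 km
Leg 1 bearing: y=sinΔλ·cosφ2=-0.32185907, x=cosφ1·sinφ2-sinφ1·cosφ2·cosΔλ=0.15344048; θ=atan2(y, x)=-64.5114° <0 so +360° → 295.4886° ≈ 295.5°
Leg 2: φ1=0.7056366, φ2=1.0497213, Δφ=0.3440847, Δλ=0.5009985 rad; a=sin²(Δφ/2)+cosφ1·cosφ2·sin²(Δλ/2)=0.0525925709; c=2·atan2(√a, √(1-a))=0.462780006; dist=6371·c=2948.371 ≈ 2948.4 km; running total=20640.7 km
Leg 2 bearing: y=sinΔλ·cosφ2=0.23910026, x=cosφ1·sinφ2-sinφ1·cosφ2·cosΔλ=0.37701119; θ=atan2(y, x)=32.3828° ≈ 32.4°
Leg 3: φ1=1.0497213, φ2=0.8605747, Δφ=-0.1891466, Δλ=-2.5845167 rad; a=sin²(Δφ/2)+cosφ1·cosφ2·sin²(Δλ/2)=0.3089552114; c=2·atan2(√a, √(1-a))=1.178739944; dist=6371·c=7509.752 ≈ 7509.8 km; running total=28150.5 km
Leg 3 bearing: y=sinΔλ·cosφ2=-0.34471759, x=cosφ1·sinφ2-sinφ1·cosφ2·cosΔλ=0.85742483; θ=atan2(y, x)=-21.9020° <0 so +360° → 338.0980° ≈ 338.1°

Leg 1: dist=17692.3 km, bearing=295.5°
Leg 2: dist=2948.4 km, bearing=32.4°
Leg 3: dist=7509.8 km, bearing=338.1°
Total: 28150.5 km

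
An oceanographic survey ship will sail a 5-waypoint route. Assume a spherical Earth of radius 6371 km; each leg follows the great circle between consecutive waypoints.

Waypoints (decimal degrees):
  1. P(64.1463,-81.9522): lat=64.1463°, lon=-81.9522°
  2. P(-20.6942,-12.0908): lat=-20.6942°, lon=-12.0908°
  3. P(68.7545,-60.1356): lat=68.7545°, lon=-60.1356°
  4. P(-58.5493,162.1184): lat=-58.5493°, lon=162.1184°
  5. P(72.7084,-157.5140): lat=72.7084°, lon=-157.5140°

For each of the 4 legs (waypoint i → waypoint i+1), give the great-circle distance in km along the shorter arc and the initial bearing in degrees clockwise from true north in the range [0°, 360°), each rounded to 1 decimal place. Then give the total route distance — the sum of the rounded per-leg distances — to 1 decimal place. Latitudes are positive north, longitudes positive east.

Leg 1: φ1=1.1195641, φ2=-0.3611819, Δφ=-1.4807461, Δλ=1.2193115 rad; a=sin²(Δφ/2)+cosφ1·cosφ2·sin²(Δλ/2)=0.5887801039; c=2·atan2(√a, √(1-a))=1.749303034; dist=6371·c=11144.810 ≈ 11144.8 km; running total=11144.8 km
Leg 1 bearing: y=sinΔλ·cosφ2=0.87828693, x=cosφ1·sinφ2-sinφ1·cosφ2·cosΔλ=-0.44394194; θ=atan2(y, x)=116.8149° ≈ 116.8°
Leg 2: φ1=-0.3611819, φ2=1.1999924, Δφ=1.5611743, Δλ=-0.8385399 rad; a=sin²(Δφ/2)+cosφ1·cosφ2·sin²(Δλ/2)=0.5513674747; c=2·atan2(√a, √(1-a))=1.673712859; dist=6371·c=10663.225 ≈ 10663.2 km; running total=21808.0 km
Leg 2 bearing: y=sinΔλ·cosφ2=-0.26947906, x=cosφ1·sinφ2-sinφ1·cosφ2·cosΔλ=0.95751061; θ=atan2(y, x)=-15.7186° <0 so +360° → 344.2814° ≈ 344.3°
Leg 3: φ1=1.1999924, φ2=-1.0218781, Δφ=-2.2218705, Δλ=3.8790641 rad; a=sin²(Δφ/2)+cosφ1·cosφ2·sin²(Δλ/2)=0.9675269547; c=2·atan2(√a, √(1-a))=2.779207430; dist=6371·c=17706.331 ≈ 17706.3 km; running total=39514.3 km
Leg 3 bearing: y=sinΔλ·cosφ2=-0.35084424, x=cosφ1·sinφ2-sinφ1·cosφ2·cosΔλ=0.05081835; θ=atan2(y, x)=-81.7583° <0 so +360° → 278.2417° ≈ 278.2°
Leg 4: φ1=-1.0218781, φ2=1.2690010, Δφ=2.2908790, Δλ=-5.5786378 rad; a=sin²(Δφ/2)+cosφ1·cosφ2·sin²(Δλ/2)=0.8481861305; c=2·atan2(√a, √(1-a))=2.341126535; dist=6371·c=14915.317 ≈ 14915.3 km; running total=54429.6 km
Leg 4 bearing: y=sinΔλ·cosφ2=0.19251582, x=cosφ1·sinφ2-sinφ1·cosφ2·cosΔλ=0.69137785; θ=atan2(y, x)=15.5600° ≈ 15.6°

Leg 1: dist=11144.8 km, bearing=116.8°
Leg 2: dist=10663.2 km, bearing=344.3°
Leg 3: dist=17706.3 km, bearing=278.2°
Leg 4: dist=14915.3 km, bearing=15.6°
Total: 54429.6 km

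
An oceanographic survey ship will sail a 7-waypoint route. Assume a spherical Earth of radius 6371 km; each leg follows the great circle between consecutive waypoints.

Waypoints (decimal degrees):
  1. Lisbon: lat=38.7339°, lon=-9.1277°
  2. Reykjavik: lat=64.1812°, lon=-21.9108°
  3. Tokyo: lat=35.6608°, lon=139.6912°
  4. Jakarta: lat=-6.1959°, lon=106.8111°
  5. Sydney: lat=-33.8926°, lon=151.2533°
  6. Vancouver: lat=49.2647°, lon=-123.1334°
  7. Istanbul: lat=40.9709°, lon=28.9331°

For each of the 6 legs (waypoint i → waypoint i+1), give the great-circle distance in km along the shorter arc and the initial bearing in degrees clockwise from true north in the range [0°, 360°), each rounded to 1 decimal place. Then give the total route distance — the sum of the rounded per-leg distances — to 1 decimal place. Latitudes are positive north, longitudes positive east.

Leg 1: φ1=0.6760341, φ2=1.1201733, Δφ=0.4441392, Δλ=-0.2231072 rad; a=sin²(Δφ/2)+cosφ1·cosφ2·sin²(Δλ/2)=0.0527198070; c=2·atan2(√a, √(1-a))=0.463349687; dist=6371·c=2952.001 ≈ 2952.0 km; running total=2952.0 km
Leg 1 bearing: y=sinΔλ·cosφ2=-0.09636496, x=cosφ1·sinφ2-sinφ1·cosφ2·cosΔλ=0.43643500; θ=atan2(y, x)=-12.4511° <0 so +360° → 347.5489° ≈ 347.5°
Leg 2: φ1=1.1201733, φ2=0.6223984, Δφ=-0.4977749, Δλ=2.8204870 rad; a=sin²(Δφ/2)+cosφ1·cosφ2·sin²(Δλ/2)=0.4054907437; c=2·atan2(√a, √(1-a))=1.380633782; dist=6371·c=8796.018 ≈ 8796.0 km; running total=11748.0 km
Leg 2 bearing: y=sinΔλ·cosφ2=0.25643243, x=cosφ1·sinφ2-sinφ1·cosφ2·cosΔλ=0.94790000; θ=atan2(y, x)=15.1377° ≈ 15.1°
Leg 3: φ1=0.6223984, φ2=-0.1081389, Δφ=-0.7305372, Δλ=-0.5738660 rad; a=sin²(Δφ/2)+cosφ1·cosφ2·sin²(Δλ/2)=0.1922882657; c=2·atan2(√a, √(1-a))=0.907873210; dist=6371·c=5784.060 ≈ 5784.1 km; running total=17532.1 km
Leg 3 bearing: y=sinΔλ·cosφ2=-0.53971165, x=cosφ1·sinφ2-sinφ1·cosφ2·cosΔλ=-0.57442605; θ=atan2(y, x)=-136.7846° <0 so +360° → 223.2154° ≈ 223.2°
Leg 4: φ1=-0.1081389, φ2=-0.5915375, Δφ=-0.4833986, Δλ=0.7756627 rad; a=sin²(Δφ/2)+cosφ1·cosφ2·sin²(Δλ/2)=0.1753161577; c=2·atan2(√a, √(1-a))=0.864043660; dist=6371·c=5504.822 ≈ 5504.8 km; running total=23036.9 km
Leg 4 bearing: y=sinΔλ·cosφ2=0.58121622, x=cosφ1·sinφ2-sinφ1·cosφ2·cosΔλ=-0.49041749; θ=atan2(y, x)=130.1569° ≈ 130.2°
Leg 5: φ1=-0.5915375, φ2=0.8598312, Δφ=1.4513687, Δλ=-4.7889513 rad; a=sin²(Δφ/2)+cosφ1·cosφ2·sin²(Δλ/2)=0.6905541033; c=2·atan2(√a, √(1-a))=1.961790997; dist=6371·c=12498.570 ≈ 12498.6 km; running total=35535.5 km
Leg 5 bearing: y=sinΔλ·cosφ2=0.65065370, x=cosφ1·sinφ2-sinφ1·cosφ2·cosΔλ=0.65681527; θ=atan2(y, x)=44.7300° ≈ 44.7°
Leg 6: φ1=0.8598312, φ2=0.7150771, Δφ=-0.1447541, Δλ=2.6540611 rad; a=sin²(Δφ/2)+cosφ1·cosφ2·sin²(Δλ/2)=0.4692413775; c=2·atan2(√a, √(1-a))=1.509240215; dist=6371·c=9615.369 ≈ 9615.4 km; running total=45150.9 km
Leg 6 bearing: y=sinΔλ·cosφ2=0.35369707, x=cosφ1·sinφ2-sinφ1·cosφ2·cosΔλ=0.93333489; θ=atan2(y, x)=20.7547° ≈ 20.8°

Leg 1: dist=2952.0 km, bearing=347.5°
Leg 2: dist=8796.0 km, bearing=15.1°
Leg 3: dist=5784.1 km, bearing=223.2°
Leg 4: dist=5504.8 km, bearing=130.2°
Leg 5: dist=12498.6 km, bearing=44.7°
Leg 6: dist=9615.4 km, bearing=20.8°
Total: 45150.9 km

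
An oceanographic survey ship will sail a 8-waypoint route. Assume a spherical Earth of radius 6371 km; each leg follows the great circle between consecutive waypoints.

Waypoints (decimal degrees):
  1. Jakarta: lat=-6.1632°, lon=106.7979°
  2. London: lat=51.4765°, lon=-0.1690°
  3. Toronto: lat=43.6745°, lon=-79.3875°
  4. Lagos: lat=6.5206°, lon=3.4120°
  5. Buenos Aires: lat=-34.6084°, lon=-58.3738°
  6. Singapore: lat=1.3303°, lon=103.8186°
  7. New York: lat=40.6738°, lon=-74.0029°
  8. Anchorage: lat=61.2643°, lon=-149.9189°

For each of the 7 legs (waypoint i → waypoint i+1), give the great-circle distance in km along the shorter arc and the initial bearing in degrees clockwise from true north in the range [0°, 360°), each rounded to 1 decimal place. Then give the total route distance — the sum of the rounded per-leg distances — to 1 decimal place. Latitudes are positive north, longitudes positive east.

Leg 1: dist=11714.3 km, bearing=321.8°
Leg 2: dist=5710.1 km, bearing=294.5°
Leg 3: dist=8928.9 km, bearing=90.2°
Leg 4: dist=7918.2 km, bearing=230.0°
Leg 5: dist=15879.3 km, bearing=149.6°
Leg 6: dist=15339.2 km, bearing=357.5°
Leg 7: dist=5413.4 km, bearing=321.6°
Total: 70903.4 km

Leg 1: φ1=-0.1075681, φ2=0.8984344, Δφ=1.0060025, Δλ=-1.8669246 rad; a=sin²(Δφ/2)+cosφ1·cosφ2·sin²(Δλ/2)=0.6323494389; c=2·atan2(√a, √(1-a))=1.838687976; dist=6371·c=11714.281 ≈ 11714.3 km; running total=11714.3 km
Leg 1 bearing: y=sinΔλ·cosφ2=-0.59572572, x=cosφ1·sinφ2-sinφ1·cosφ2·cosΔλ=0.75831746; θ=atan2(y, x)=-38.1528° <0 so +360° → 321.8472° ≈ 321.8°
Leg 2: φ1=0.8984344, φ2=0.7622638, Δφ=-0.1361706, Δλ=-1.3826237 rad; a=sin²(Δφ/2)+cosφ1·cosφ2·sin²(Δλ/2)=0.1877345789; c=2·atan2(√a, √(1-a))=0.896265652; dist=6371·c=5710.108 ≈ 5710.1 km; running total=17424.4 km
Leg 2 bearing: y=sinΔλ·cosφ2=-0.71050710, x=cosφ1·sinφ2-sinφ1·cosφ2·cosΔλ=0.32425436; θ=atan2(y, x)=-65.4695° <0 so +360° → 294.5305° ≈ 294.5°
Leg 3: φ1=0.7622638, φ2=0.1138059, Δφ=-0.6484579, Δλ=1.4451239 rad; a=sin²(Δφ/2)+cosφ1·cosφ2·sin²(Δλ/2)=0.4157547449; c=2·atan2(√a, √(1-a))=1.401498242; dist=6371·c=8928.945 ≈ 8928.9 km; running total=26353.3 km
Leg 3 bearing: y=sinΔλ·cosφ2=0.98569571, x=cosφ1·sinφ2-sinφ1·cosφ2·cosΔλ=-0.00386087; θ=atan2(y, x)=90.2244° ≈ 90.2°
Leg 4: φ1=0.1138059, φ2=-0.6040305, Δφ=-0.7178365, Δλ=-1.0783656 rad; a=sin²(Δφ/2)+cosφ1·cosφ2·sin²(Δλ/2)=0.3389506470; c=2·atan2(√a, √(1-a))=1.242850823; dist=6371·c=7918.203 ≈ 7918.2 km; running total=34271.5 km
Leg 4 bearing: y=sinΔλ·cosφ2=-0.72526313, x=cosφ1·sinφ2-sinφ1·cosφ2·cosΔλ=-0.60847828; θ=atan2(y, x)=-129.9958° <0 so +360° → 230.0042° ≈ 230.0°
Leg 5: φ1=-0.6040305, φ2=0.0232181, Δφ=0.6272486, Δλ=2.8307914 rad; a=sin²(Δφ/2)+cosφ1·cosφ2·sin²(Δλ/2)=0.8982971736; c=2·atan2(√a, √(1-a))=2.492436744; dist=6371·c=15879.314 ≈ 15879.3 km; running total=50150.8 km
Leg 5 bearing: y=sinΔλ·cosφ2=0.30573917, x=cosφ1·sinφ2-sinφ1·cosφ2·cosΔλ=-0.52149881; θ=atan2(y, x)=149.6182° ≈ 149.6°
Leg 6: φ1=0.0232181, φ2=0.7098917, Δφ=0.6866736, Δλ=-3.1035707 rad; a=sin²(Δφ/2)+cosφ1·cosφ2·sin²(Δλ/2)=0.8712744665; c=2·atan2(√a, √(1-a))=2.407664260; dist=6371·c=15339.229 ≈ 15339.2 km; running total=65490.0 km
Leg 6 bearing: y=sinΔλ·cosφ2=-0.02883017, x=cosφ1·sinφ2-sinφ1·cosφ2·cosΔλ=0.66917106; θ=atan2(y, x)=-2.4670° <0 so +360° → 357.5330° ≈ 357.5°
Leg 7: φ1=0.7098917, φ2=1.0692637, Δφ=0.3593720, Δλ=-1.3249842 rad; a=sin²(Δφ/2)+cosφ1·cosφ2·sin²(Δλ/2)=0.1698913540; c=2·atan2(√a, √(1-a))=0.849688295; dist=6371·c=5413.364 ≈ 5413.4 km; running total=70903.4 km
Leg 7 bearing: y=sinΔλ·cosφ2=-0.46631800, x=cosφ1·sinφ2-sinφ1·cosφ2·cosΔλ=0.58877895; θ=atan2(y, x)=-38.3795° <0 so +360° → 321.6205° ≈ 321.6°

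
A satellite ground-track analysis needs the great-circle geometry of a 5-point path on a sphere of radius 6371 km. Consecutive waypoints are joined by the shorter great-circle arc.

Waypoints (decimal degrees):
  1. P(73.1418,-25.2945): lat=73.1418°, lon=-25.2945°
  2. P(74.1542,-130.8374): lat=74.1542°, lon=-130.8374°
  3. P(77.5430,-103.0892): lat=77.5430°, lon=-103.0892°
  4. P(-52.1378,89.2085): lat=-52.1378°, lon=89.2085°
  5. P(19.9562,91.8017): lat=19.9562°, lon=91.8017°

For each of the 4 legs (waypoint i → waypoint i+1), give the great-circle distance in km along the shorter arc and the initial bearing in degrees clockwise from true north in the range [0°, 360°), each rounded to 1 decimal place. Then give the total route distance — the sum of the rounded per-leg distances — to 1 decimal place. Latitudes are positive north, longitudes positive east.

Leg 1: φ1=1.2765652, φ2=1.2942349, Δφ=0.0176697, Δλ=-1.8420711 rad; a=sin²(Δφ/2)+cosφ1·cosφ2·sin²(Δλ/2)=0.0502800150; c=2·atan2(√a, √(1-a))=0.452309909; dist=6371·c=2881.666 ≈ 2881.7 km; running total=2881.7 km
Leg 1 bearing: y=sinΔλ·cosφ2=-0.26306393, x=cosφ1·sinφ2-sinφ1·cosφ2·cosΔλ=0.34900589; θ=atan2(y, x)=-37.0072° <0 so +360° → 322.9928° ≈ 323.0°
Leg 2: φ1=1.2942349, φ2=1.3533807, Δφ=0.0591457, Δλ=0.4842975 rad; a=sin²(Δφ/2)+cosφ1·cosφ2·sin²(Δλ/2)=0.0042609024; c=2·atan2(√a, √(1-a))=0.130644065; dist=6371·c=832.333 ≈ 832.3 km; running total=3714.0 km
Leg 2 bearing: y=sinΔλ·cosφ2=0.10043024, x=cosφ1·sinφ2-sinφ1·cosφ2·cosΔλ=0.08297442; θ=atan2(y, x)=50.4368° ≈ 50.4°
Leg 3: φ1=1.3533807, φ2=-0.9099763, Δφ=-2.2633569, Δλ=3.3562280 rad; a=sin²(Δφ/2)+cosφ1·cosφ2·sin²(Δλ/2)=0.9501292412; c=2·atan2(√a, √(1-a))=2.691159205; dist=6371·c=17145.375 ≈ 17145.4 km; running total=20859.4 km
Leg 3 bearing: y=sinΔλ·cosφ2=-0.13072641, x=cosφ1·sinφ2-sinφ1·cosφ2·cosΔλ=0.41526530; θ=atan2(y, x)=-17.4741° <0 so +360° → 342.5259° ≈ 342.5°
Leg 4: φ1=-0.9099763, φ2=0.3483014, Δφ=1.2582777, Δλ=0.0452599 rad; a=sin²(Δφ/2)+cosφ1·cosφ2·sin²(Δλ/2)=0.3465672600; c=2·atan2(√a, √(1-a))=1.258898469; dist=6371·c=8020.442 ≈ 8020.4 km; running total=28879.8 km
Leg 4 bearing: y=sinΔλ·cosφ2=0.04252767, x=cosφ1·sinφ2-sinφ1·cosφ2·cosΔλ=0.95080228; θ=atan2(y, x)=2.5610° ≈ 2.6°

Leg 1: dist=2881.7 km, bearing=323.0°
Leg 2: dist=832.3 km, bearing=50.4°
Leg 3: dist=17145.4 km, bearing=342.5°
Leg 4: dist=8020.4 km, bearing=2.6°
Total: 28879.8 km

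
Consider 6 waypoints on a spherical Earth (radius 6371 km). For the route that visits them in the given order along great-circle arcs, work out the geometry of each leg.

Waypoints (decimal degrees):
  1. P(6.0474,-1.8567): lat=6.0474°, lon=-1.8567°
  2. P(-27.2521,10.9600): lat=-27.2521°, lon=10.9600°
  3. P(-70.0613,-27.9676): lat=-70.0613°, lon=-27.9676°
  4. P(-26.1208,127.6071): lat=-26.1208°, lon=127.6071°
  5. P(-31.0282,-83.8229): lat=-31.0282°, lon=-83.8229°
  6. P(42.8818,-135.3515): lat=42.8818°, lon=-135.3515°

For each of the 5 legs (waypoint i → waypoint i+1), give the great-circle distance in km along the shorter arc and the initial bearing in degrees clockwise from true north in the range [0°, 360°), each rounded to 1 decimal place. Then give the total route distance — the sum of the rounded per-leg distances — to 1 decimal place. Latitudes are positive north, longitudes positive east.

Leg 1: φ1=0.1055470, φ2=-0.4756389, Δφ=-0.5811859, Δλ=0.2236936 rad; a=sin²(Δφ/2)+cosφ1·cosφ2·sin²(Δλ/2)=0.0931071315; c=2·atan2(√a, √(1-a))=0.620159559; dist=6371·c=3951.037 ≈ 3951.0 km; running total=3951.0 km
Leg 1 bearing: y=sinΔλ·cosφ2=0.19720936, x=cosφ1·sinφ2-sinφ1·cosφ2·cosΔλ=-0.54668203; θ=atan2(y, x)=160.1637° ≈ 160.2°
Leg 2: φ1=-0.4756389, φ2=-1.2228004, Δφ=-0.7471615, Δλ=-0.6794148 rad; a=sin²(Δφ/2)+cosφ1·cosφ2·sin²(Δλ/2)=0.1668496229; c=2·atan2(√a, √(1-a))=0.841559486; dist=6371·c=5361.575 ≈ 5361.6 km; running total=9312.6 km
Leg 2 bearing: y=sinΔλ·cosφ2=-0.21427238, x=cosφ1·sinφ2-sinφ1·cosφ2·cosΔλ=-0.71423431; θ=atan2(y, x)=-163.3006° <0 so +360° → 196.6994° ≈ 196.7°
Leg 3: φ1=-1.2228004, φ2=-0.4558940, Δφ=0.7669064, Δλ=2.7152907 rad; a=sin²(Δφ/2)+cosφ1·cosφ2·sin²(Δλ/2)=0.4324539712; c=2·atan2(√a, √(1-a))=1.435289956; dist=6371·c=9144.232 ≈ 9144.2 km; running total=18456.8 km
Leg 3 bearing: y=sinΔλ·cosφ2=0.37127419, x=cosφ1·sinφ2-sinφ1·cosφ2·cosΔλ=-0.91864335; θ=atan2(y, x)=157.9937° ≈ 158.0°
Leg 4: φ1=-0.4558940, φ2=-0.5415443, Δφ=-0.0856503, Δλ=-3.6901496 rad; a=sin²(Δφ/2)+cosφ1·cosφ2·sin²(Δλ/2)=0.7147844502; c=2·atan2(√a, √(1-a))=2.014811659; dist=6371·c=12836.365 ≈ 12836.4 km; running total=31293.2 km
Leg 4 bearing: y=sinΔλ·cosφ2=0.44684320, x=cosφ1·sinφ2-sinφ1·cosφ2·cosΔλ=-0.78473034; θ=atan2(y, x)=150.3418° ≈ 150.3°
Leg 5: φ1=-0.5415443, φ2=0.7484286, Δφ=1.2899729, Δλ=-0.8993437 rad; a=sin²(Δφ/2)+cosφ1·cosφ2·sin²(Δλ/2)=0.4800628545; c=2·atan2(√a, √(1-a))=1.530911462; dist=6371·c=9753.437 ≈ 9753.4 km; running total=41046.6 km
Leg 5 bearing: y=sinΔλ·cosφ2=-0.57369087, x=cosφ1·sinφ2-sinφ1·cosφ2·cosΔλ=0.81810075; θ=atan2(y, x)=-35.0400° <0 so +360° → 324.9600° ≈ 325.0°

Leg 1: dist=3951.0 km, bearing=160.2°
Leg 2: dist=5361.6 km, bearing=196.7°
Leg 3: dist=9144.2 km, bearing=158.0°
Leg 4: dist=12836.4 km, bearing=150.3°
Leg 5: dist=9753.4 km, bearing=325.0°
Total: 41046.6 km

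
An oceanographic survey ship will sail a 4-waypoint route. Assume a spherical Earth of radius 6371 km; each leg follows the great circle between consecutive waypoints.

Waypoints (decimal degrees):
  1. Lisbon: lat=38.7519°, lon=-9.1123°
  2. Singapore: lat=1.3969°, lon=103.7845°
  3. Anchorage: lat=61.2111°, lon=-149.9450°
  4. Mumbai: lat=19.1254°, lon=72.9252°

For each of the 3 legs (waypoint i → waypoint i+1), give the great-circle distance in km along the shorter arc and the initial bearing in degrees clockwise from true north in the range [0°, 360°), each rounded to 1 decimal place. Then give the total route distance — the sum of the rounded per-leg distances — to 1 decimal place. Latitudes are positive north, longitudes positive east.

Leg 1: φ1=0.6763482, φ2=0.0243805, Δφ=-0.6519677, Δλ=1.9704209 rad; a=sin²(Δφ/2)+cosφ1·cosφ2·sin²(Δλ/2)=0.6440369537; c=2·atan2(√a, √(1-a))=1.863011196; dist=6371·c=11869.244 ≈ 11869.2 km; running total=11869.2 km
Leg 1 bearing: y=sinΔλ·cosφ2=0.92093336, x=cosφ1·sinφ2-sinφ1·cosφ2·cosΔλ=0.26247888; θ=atan2(y, x)=74.0917° ≈ 74.1°
Leg 2: φ1=0.0243805, φ2=1.0683352, Δφ=1.0439547, Δλ=-4.4284152 rad; a=sin²(Δφ/2)+cosφ1·cosφ2·sin²(Δλ/2)=0.5567607529; c=2·atan2(√a, √(1-a))=1.684563085; dist=6371·c=10732.351 ≈ 10732.4 km; running total=22601.6 km
Leg 2 bearing: y=sinΔλ·cosφ2=0.46229630, x=cosφ1·sinφ2-sinφ1·cosφ2·cosΔλ=0.87942879; θ=atan2(y, x)=27.7299° ≈ 27.7°
Leg 3: φ1=1.0683352, φ2=0.3338012, Δφ=-0.7345340, Δλ=3.8898188 rad; a=sin²(Δφ/2)+cosφ1·cosφ2·sin²(Δλ/2)=0.5231644329; c=2·atan2(√a, √(1-a))=1.617141782; dist=6371·c=10302.810 ≈ 10302.8 km; running total=32904.4 km
Leg 3 bearing: y=sinΔλ·cosφ2=-0.64278758, x=cosφ1·sinφ2-sinφ1·cosφ2·cosΔλ=0.76464225; θ=atan2(y, x)=-40.0517° <0 so +360° → 319.9483° ≈ 319.9°

Leg 1: dist=11869.2 km, bearing=74.1°
Leg 2: dist=10732.4 km, bearing=27.7°
Leg 3: dist=10302.8 km, bearing=319.9°
Total: 32904.4 km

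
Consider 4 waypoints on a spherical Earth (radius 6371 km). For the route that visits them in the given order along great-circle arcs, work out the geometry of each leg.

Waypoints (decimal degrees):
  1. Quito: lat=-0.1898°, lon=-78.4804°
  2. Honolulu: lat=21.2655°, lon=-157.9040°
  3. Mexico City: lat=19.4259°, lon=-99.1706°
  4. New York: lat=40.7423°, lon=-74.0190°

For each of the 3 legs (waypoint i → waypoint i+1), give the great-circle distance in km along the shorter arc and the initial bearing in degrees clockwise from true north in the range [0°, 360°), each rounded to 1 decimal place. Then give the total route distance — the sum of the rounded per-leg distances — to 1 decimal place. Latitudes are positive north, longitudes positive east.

Leg 1: φ1=-0.0033126, φ2=0.3711530, Δφ=0.3744656, Δλ=-1.3862033 rad; a=sin²(Δφ/2)+cosφ1·cosφ2·sin²(Δλ/2)=0.4150768241; c=2·atan2(√a, √(1-a))=1.400122573; dist=6371·c=8920.181 ≈ 8920.2 km; running total=8920.2 km
Leg 1 bearing: y=sinΔλ·cosφ2=-0.91607760, x=cosφ1·sinφ2-sinφ1·cosφ2·cosΔλ=0.36325479; θ=atan2(y, x)=-68.3701° <0 so +360° → 291.6299° ≈ 291.6°
Leg 2: φ1=0.3711530, φ2=0.3390459, Δφ=-0.0321071, Δλ=1.0250912 rad; a=sin²(Δφ/2)+cosφ1·cosφ2·sin²(Δλ/2)=0.2116139462; c=2·atan2(√a, √(1-a))=0.956024541; dist=6371·c=6090.832 ≈ 6090.8 km; running total=15011.0 km
Leg 2 bearing: y=sinΔλ·cosφ2=0.80610202, x=cosφ1·sinφ2-sinφ1·cosφ2·cosΔλ=0.13241400; θ=atan2(y, x)=80.6716° ≈ 80.7°
Leg 3: φ1=0.3390459, φ2=0.7110873, Δφ=0.3720414, Δλ=0.4389782 rad; a=sin²(Δφ/2)+cosφ1·cosφ2·sin²(Δλ/2)=0.0680795632; c=2·atan2(√a, √(1-a))=0.527951442; dist=6371·c=3363.579 ≈ 3363.6 km; running total=18374.6 km
Leg 3 bearing: y=sinΔλ·cosφ2=0.32201361, x=cosφ1·sinφ2-sinφ1·cosφ2·cosΔλ=0.38740958; θ=atan2(y, x)=39.7333° ≈ 39.7°

Leg 1: dist=8920.2 km, bearing=291.6°
Leg 2: dist=6090.8 km, bearing=80.7°
Leg 3: dist=3363.6 km, bearing=39.7°
Total: 18374.6 km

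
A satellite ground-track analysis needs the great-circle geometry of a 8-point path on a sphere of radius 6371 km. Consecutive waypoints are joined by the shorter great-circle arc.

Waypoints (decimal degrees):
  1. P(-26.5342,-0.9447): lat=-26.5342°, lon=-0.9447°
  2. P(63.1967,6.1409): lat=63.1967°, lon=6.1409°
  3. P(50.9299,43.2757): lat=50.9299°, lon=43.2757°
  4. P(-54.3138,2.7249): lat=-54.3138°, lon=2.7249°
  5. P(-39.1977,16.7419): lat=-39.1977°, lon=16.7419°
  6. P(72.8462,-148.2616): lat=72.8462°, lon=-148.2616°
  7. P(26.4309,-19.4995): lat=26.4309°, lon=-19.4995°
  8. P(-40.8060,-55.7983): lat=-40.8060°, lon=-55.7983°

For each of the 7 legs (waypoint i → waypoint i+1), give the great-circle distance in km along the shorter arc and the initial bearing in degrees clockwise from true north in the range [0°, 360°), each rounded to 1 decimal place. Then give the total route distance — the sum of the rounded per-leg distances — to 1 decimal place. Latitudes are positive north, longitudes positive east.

Leg 1: dist=9997.3 km, bearing=3.2°
Leg 2: dist=2573.2 km, bearing=104.5°
Leg 3: dist=12294.0 km, bearing=203.9°
Leg 4: dist=1983.2 km, bearing=37.8°
Leg 5: dist=16185.0 km, bearing=352.2°
Leg 6: dist=8332.1 km, bearing=46.3°
Leg 7: dist=8362.2 km, bearing=207.6°
Total: 59727.0 km

Leg 1: φ1=-0.4631092, φ2=1.1029905, Δφ=1.5660996, Δλ=0.1236670 rad; a=sin²(Δφ/2)+cosφ1·cosφ2·sin²(Δλ/2)=0.4991921777; c=2·atan2(√a, √(1-a))=1.569180681; dist=6371·c=9997.250 ≈ 9997.3 km; running total=9997.3 km
Leg 1 bearing: y=sinΔλ·cosφ2=0.05562302, x=cosφ1·sinφ2-sinφ1·cosφ2·cosΔλ=0.99845053; θ=atan2(y, x)=3.1886° ≈ 3.2°
Leg 2: φ1=1.1029905, φ2=0.8888944, Δφ=-0.2140960, Δλ=0.6481245 rad; a=sin²(Δφ/2)+cosφ1·cosφ2·sin²(Δλ/2)=0.0402317233; c=2·atan2(√a, √(1-a))=0.403896713; dist=6371·c=2573.226 ≈ 2573.2 km; running total=12570.5 km
Leg 2 bearing: y=sinΔλ·cosφ2=0.38048960, x=cosφ1·sinφ2-sinφ1·cosφ2·cosΔλ=-0.09838797; θ=atan2(y, x)=104.4981° ≈ 104.5°
Leg 3: φ1=0.8888944, φ2=-0.9479546, Δφ=-1.8368491, Δλ=-0.7077450 rad; a=sin²(Δφ/2)+cosφ1·cosφ2·sin²(Δλ/2)=0.6756137234; c=2·atan2(√a, √(1-a))=1.929678077; dist=6371·c=12293.979 ≈ 12294.0 km; running total=24864.5 km
Leg 3 bearing: y=sinΔλ·cosφ2=-0.37924580, x=cosφ1·sinφ2-sinφ1·cosφ2·cosΔλ=-0.85604433; θ=atan2(y, x)=-156.1056° <0 so +360° → 203.8944° ≈ 203.9°
Leg 4: φ1=-0.9479546, φ2=-0.6841289, Δφ=0.2638257, Δλ=0.2446428 rad; a=sin²(Δφ/2)+cosφ1·cosφ2·sin²(Δλ/2)=0.0240308224; c=2·atan2(√a, √(1-a))=0.311292928; dist=6371·c=1983.247 ≈ 1983.2 km; running total=26847.7 km
Leg 4 bearing: y=sinΔλ·cosφ2=0.18770528, x=cosφ1·sinφ2-sinφ1·cosφ2·cosΔλ=0.24203326; θ=atan2(y, x)=37.7948° ≈ 37.8°
Leg 5: φ1=-0.6841289, φ2=1.2714060, Δφ=1.9555350, Δλ=-2.8798544 rad; a=sin²(Δφ/2)+cosφ1·cosφ2·sin²(Δλ/2)=0.9123339295; c=2·atan2(√a, √(1-a))=2.540411057; dist=6371·c=16184.959 ≈ 16185.0 km; running total=43032.7 km
Leg 5 bearing: y=sinΔλ·cosφ2=-0.07631808, x=cosφ1·sinφ2-sinφ1·cosφ2·cosΔλ=0.56044489; θ=atan2(y, x)=-7.7545° <0 so +360° → 352.2455° ≈ 352.2°
Leg 6: φ1=1.2714060, φ2=0.4613062, Δφ=-0.8100998, Δλ=2.2473226 rad; a=sin²(Δφ/2)+cosφ1·cosφ2·sin²(Δλ/2)=0.3700186841; c=2·atan2(√a, √(1-a))=1.307812823; dist=6371·c=8332.075 ≈ 8332.1 km; running total=51364.8 km
Leg 6 bearing: y=sinΔλ·cosφ2=0.69824621, x=cosφ1·sinφ2-sinφ1·cosφ2·cosΔλ=0.66698701; θ=atan2(y, x)=46.3116° ≈ 46.3°
Leg 7: φ1=0.4613062, φ2=-0.7121991, Δφ=-1.1735053, Δλ=-0.6335336 rad; a=sin²(Δφ/2)+cosφ1·cosφ2·sin²(Δλ/2)=0.3723064304; c=2·atan2(√a, √(1-a))=1.312548227; dist=6371·c=8362.245 ≈ 8362.2 km; running total=59727.0 km
Leg 7 bearing: y=sinΔλ·cosφ2=-0.44809776, x=cosφ1·sinφ2-sinφ1·cosφ2·cosΔλ=-0.85672972; θ=atan2(y, x)=-152.3890° <0 so +360° → 207.6110° ≈ 207.6°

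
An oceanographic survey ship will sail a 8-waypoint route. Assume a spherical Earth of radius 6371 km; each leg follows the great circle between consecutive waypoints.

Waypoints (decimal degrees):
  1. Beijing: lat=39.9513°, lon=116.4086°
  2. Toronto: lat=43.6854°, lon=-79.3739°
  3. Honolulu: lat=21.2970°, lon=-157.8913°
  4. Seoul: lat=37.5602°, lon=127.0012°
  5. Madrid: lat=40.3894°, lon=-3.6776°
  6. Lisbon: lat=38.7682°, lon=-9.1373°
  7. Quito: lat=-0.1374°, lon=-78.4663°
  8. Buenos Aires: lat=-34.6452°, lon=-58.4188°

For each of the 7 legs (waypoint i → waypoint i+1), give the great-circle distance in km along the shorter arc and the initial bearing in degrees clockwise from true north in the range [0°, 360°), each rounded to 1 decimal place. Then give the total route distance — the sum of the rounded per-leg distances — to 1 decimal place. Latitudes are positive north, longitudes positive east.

Leg 1: φ1=0.6972817, φ2=0.7624541, Δφ=0.0651723, Δλ=-3.4170492 rad; a=sin²(Δφ/2)+cosφ1·cosφ2·sin²(Δλ/2)=0.5449669048; c=2·atan2(√a, √(1-a))=1.660851812; dist=6371·c=10581.287 ≈ 10581.3 km; running total=10581.3 km
Leg 1 bearing: y=sinΔλ·cosφ2=0.19668507, x=cosφ1·sinφ2-sinφ1·cosφ2·cosΔλ=0.97633339; θ=atan2(y, x)=11.3899° ≈ 11.4°
Leg 2: φ1=0.7624541, φ2=0.3717028, Δφ=-0.3907513, Δλ=-1.3703872 rad; a=sin²(Δφ/2)+cosφ1·cosφ2·sin²(Δλ/2)=0.3075055639; c=2·atan2(√a, √(1-a))=1.175600561; dist=6371·c=7489.751 ≈ 7489.8 km; running total=18071.1 km
Leg 2 bearing: y=sinΔλ·cosφ2=-0.91306226, x=cosφ1·sinφ2-sinφ1·cosφ2·cosΔλ=0.13453953; θ=atan2(y, x)=-81.6178° <0 so +360° → 278.3822° ≈ 278.4°
Leg 3: φ1=0.3717028, φ2=0.6555492, Δφ=0.2838464, Δλ=4.9723121 rad; a=sin²(Δφ/2)+cosφ1·cosφ2·sin²(Δλ/2)=0.2943871273; c=2·atan2(√a, √(1-a))=1.146997965; dist=6371·c=7307.524 ≈ 7307.5 km; running total=25378.6 km
Leg 3 bearing: y=sinΔλ·cosφ2=-0.76608583, x=cosφ1·sinφ2-sinφ1·cosφ2·cosΔλ=0.49396952; θ=atan2(y, x)=-57.1862° <0 so +360° → 302.8138° ≈ 302.8°
Leg 4: φ1=0.6555492, φ2=0.7049280, Δφ=0.0493789, Δλ=-2.2807753 rad; a=sin²(Δφ/2)+cosφ1·cosφ2·sin²(Δλ/2)=0.4992739019; c=2·atan2(√a, √(1-a))=1.569344130; dist=6371·c=9998.291 ≈ 9998.3 km; running total=35376.9 km
Leg 4 bearing: y=sinΔλ·cosφ2=-0.57762297, x=cosφ1·sinφ2-sinφ1·cosφ2·cosΔλ=0.81630239; θ=atan2(y, x)=-35.2836° <0 so +360° → 324.7164° ≈ 324.7°
Leg 5: φ1=0.7049280, φ2=0.6766327, Δφ=-0.0282953, Δλ=-0.0952897 rad; a=sin²(Δφ/2)+cosφ1·cosφ2·sin²(Δλ/2)=0.0015471911; c=2·atan2(√a, √(1-a))=0.078688999; dist=6371·c=501.328 ≈ 501.3 km; running total=35878.2 km
Leg 5 bearing: y=sinΔλ·cosφ2=-0.07418366, x=cosφ1·sinφ2-sinφ1·cosφ2·cosΔλ=-0.02599951; θ=atan2(y, x)=-109.3143° <0 so +360° → 250.6857° ≈ 250.7°
Leg 6: φ1=0.6766327, φ2=-0.0023981, Δφ=-0.6790308, Δλ=-1.2100193 rad; a=sin²(Δφ/2)+cosφ1·cosφ2·sin²(Δλ/2)=0.3631361706; c=2·atan2(√a, √(1-a))=1.293529739; dist=6371·c=8241.078 ≈ 8241.1 km; running total=44119.3 km
Leg 6 bearing: y=sinΔλ·cosφ2=-0.93562013, x=cosφ1·sinφ2-sinφ1·cosφ2·cosΔλ=-0.22290837; θ=atan2(y, x)=-103.4007° <0 so +360° → 256.5993° ≈ 256.6°
Leg 7: φ1=-0.0023981, φ2=-0.6046728, Δφ=-0.6022747, Δλ=0.3498949 rad; a=sin²(Δφ/2)+cosφ1·cosφ2·sin²(Δλ/2)=0.1128992425; c=2·atan2(√a, √(1-a))=0.685343758; dist=6371·c=4366.325 ≈ 4366.3 km; running total=48485.6 km
Leg 7 bearing: y=sinΔλ·cosφ2=0.28201672, x=cosφ1·sinφ2-sinφ1·cosφ2·cosΔλ=-0.56663796; θ=atan2(y, x)=153.5404° ≈ 153.5°

Leg 1: dist=10581.3 km, bearing=11.4°
Leg 2: dist=7489.8 km, bearing=278.4°
Leg 3: dist=7307.5 km, bearing=302.8°
Leg 4: dist=9998.3 km, bearing=324.7°
Leg 5: dist=501.3 km, bearing=250.7°
Leg 6: dist=8241.1 km, bearing=256.6°
Leg 7: dist=4366.3 km, bearing=153.5°
Total: 48485.6 km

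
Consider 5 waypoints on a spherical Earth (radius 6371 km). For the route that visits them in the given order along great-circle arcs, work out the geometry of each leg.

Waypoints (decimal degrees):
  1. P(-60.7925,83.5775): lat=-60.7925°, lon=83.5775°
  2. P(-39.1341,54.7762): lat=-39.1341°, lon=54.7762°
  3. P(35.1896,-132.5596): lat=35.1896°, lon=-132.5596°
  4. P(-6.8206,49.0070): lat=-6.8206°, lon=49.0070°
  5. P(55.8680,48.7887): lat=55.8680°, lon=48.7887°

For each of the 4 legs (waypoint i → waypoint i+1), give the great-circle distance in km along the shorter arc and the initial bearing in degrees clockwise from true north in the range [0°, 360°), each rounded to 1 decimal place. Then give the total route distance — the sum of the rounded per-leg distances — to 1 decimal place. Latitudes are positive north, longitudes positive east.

Leg 1: dist=3118.5 km, bearing=307.4°
Leg 2: dist=19231.3 km, bearing=121.7°
Leg 3: dist=16856.5 km, bearing=356.7°
Leg 4: dist=6970.7 km, bearing=359.9°
Total: 46177.0 km

Leg 1: φ1=-1.0610293, φ2=-0.6830189, Δφ=0.3780104, Δλ=-0.5026775 rad; a=sin²(Δφ/2)+cosφ1·cosφ2·sin²(Δλ/2)=0.0587110816; c=2·atan2(√a, √(1-a))=0.489479209; dist=6371·c=3118.472 ≈ 3118.5 km; running total=3118.5 km
Leg 1 bearing: y=sinΔλ·cosφ2=-0.37369774, x=cosφ1·sinφ2-sinφ1·cosφ2·cosΔλ=0.28531800; θ=atan2(y, x)=-52.6383° <0 so +360° → 307.3617° ≈ 307.4°
Leg 2: φ1=-0.6830189, φ2=0.6141744, Δφ=1.2971933, Δλ=-3.2696265 rad; a=sin²(Δφ/2)+cosφ1·cosφ2·sin²(Δλ/2)=0.9962212264; c=2·atan2(√a, √(1-a))=3.018571632; dist=6371·c=19231.320 ≈ 19231.3 km; running total=22349.8 km
Leg 2 bearing: y=sinΔλ·cosφ2=0.10434997, x=cosφ1·sinφ2-sinφ1·cosφ2·cosΔλ=-0.06456827; θ=atan2(y, x)=121.7478° ≈ 121.7°
Leg 3: φ1=0.6141744, φ2=-0.1190419, Δφ=-0.7332163, Δλ=3.1689350 rad; a=sin²(Δφ/2)+cosφ1·cosφ2·sin²(Δλ/2)=0.9398012367; c=2·atan2(√a, √(1-a))=2.645822231; dist=6371·c=16856.533 ≈ 16856.5 km; running total=39206.3 km
Leg 3 bearing: y=sinΔλ·cosφ2=-0.02714544, x=cosφ1·sinφ2-sinφ1·cosφ2·cosΔλ=0.47493433; θ=atan2(y, x)=-3.2712° <0 so +360° → 356.7288° ≈ 356.7°
Leg 4: φ1=-0.1190419, φ2=0.9750805, Δφ=1.0941225, Δλ=-0.0038101 rad; a=sin²(Δφ/2)+cosφ1·cosφ2·sin²(Δλ/2)=0.2705888462; c=2·atan2(√a, √(1-a))=1.094127025; dist=6371·c=6970.683 ≈ 6970.7 km; running total=46177.0 km
Leg 4 bearing: y=sinΔλ·cosφ2=-0.00213782, x=cosφ1·sinφ2-sinφ1·cosφ2·cosΔλ=0.88852548; θ=atan2(y, x)=-0.1379° <0 so +360° → 359.8621° ≈ 359.9°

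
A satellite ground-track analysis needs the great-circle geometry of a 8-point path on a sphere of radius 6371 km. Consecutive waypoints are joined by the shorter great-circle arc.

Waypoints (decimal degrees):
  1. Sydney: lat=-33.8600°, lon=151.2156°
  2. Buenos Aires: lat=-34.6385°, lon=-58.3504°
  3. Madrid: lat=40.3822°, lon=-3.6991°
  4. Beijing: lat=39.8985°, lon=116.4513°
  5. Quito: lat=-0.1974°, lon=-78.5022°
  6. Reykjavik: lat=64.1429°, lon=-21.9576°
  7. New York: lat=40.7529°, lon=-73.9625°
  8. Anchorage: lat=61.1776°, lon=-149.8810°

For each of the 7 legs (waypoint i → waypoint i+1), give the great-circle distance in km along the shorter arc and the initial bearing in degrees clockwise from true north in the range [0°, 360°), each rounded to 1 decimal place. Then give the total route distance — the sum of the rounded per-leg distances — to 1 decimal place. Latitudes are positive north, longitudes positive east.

Leg 1: φ1=-0.5909685, φ2=-0.6045559, Δφ=-0.0135874, Δλ=-3.6576167 rad; a=sin²(Δφ/2)+cosφ1·cosφ2·sin²(Δλ/2)=0.6387812515; c=2·atan2(√a, √(1-a))=1.852052313; dist=6371·c=11799.425 ≈ 11799.4 km; running total=11799.4 km
Leg 1 bearing: y=sinΔλ·cosφ2=0.40596837, x=cosφ1·sinφ2-sinφ1·cosφ2·cosΔλ=-0.87071737; θ=atan2(y, x)=155.0029° ≈ 155.0°
Leg 2: φ1=-0.6045559, φ2=0.7048023, Δφ=1.3093582, Δλ=0.9538451 rad; a=sin²(Δφ/2)+cosφ1·cosφ2·sin²(Δλ/2)=0.5028312055; c=2·atan2(√a, √(1-a))=1.576458768; dist=6371·c=10043.619 ≈ 10043.6 km; running total=21843.0 km
Leg 2 bearing: y=sinΔλ·cosφ2=0.62130997, x=cosφ1·sinφ2-sinφ1·cosφ2·cosΔλ=0.78354442; θ=atan2(y, x)=38.4126° ≈ 38.4°
Leg 3: φ1=0.7048023, φ2=0.6963602, Δφ=-0.0084422, Δλ=2.0970201 rad; a=sin²(Δφ/2)+cosφ1·cosφ2·sin²(Δλ/2)=0.4389762251; c=2·atan2(√a, √(1-a))=1.448443732; dist=6371·c=9228.035 ≈ 9228.0 km; running total=31071.0 km
Leg 3 bearing: y=sinΔλ·cosφ2=0.66338985, x=cosφ1·sinφ2-sinφ1·cosφ2·cosΔλ=0.73825355; θ=atan2(y, x)=41.9427° ≈ 41.9°
Leg 4: φ1=0.6963602, φ2=-0.0034453, Δφ=-0.6998055, Δλ=-3.4025805 rad; a=sin²(Δφ/2)+cosφ1·cosφ2·sin²(Δλ/2)=0.8717036294; c=2·atan2(√a, √(1-a))=2.408946654; dist=6371·c=15347.399 ≈ 15347.4 km; running total=46418.4 km
Leg 4 bearing: y=sinΔλ·cosφ2=0.25803350, x=cosφ1·sinφ2-sinφ1·cosφ2·cosΔλ=0.61706107; θ=atan2(y, x)=22.6930° ≈ 22.7°
Leg 5: φ1=-0.0034453, φ2=1.1195048, Δφ=1.1229501, Δλ=0.9868894 rad; a=sin²(Δφ/2)+cosφ1·cosφ2·sin²(Δλ/2)=0.3813348503; c=2·atan2(√a, √(1-a))=1.331179622; dist=6371·c=8480.945 ≈ 8480.9 km; running total=54899.3 km
Leg 5 bearing: y=sinΔλ·cosφ2=0.36386833, x=cosφ1·sinφ2-sinφ1·cosφ2·cosΔλ=0.90070759; θ=atan2(y, x)=21.9977° ≈ 22.0°
Leg 6: φ1=1.1195048, φ2=0.7112723, Δφ=-0.4082325, Δλ=-0.9076567 rad; a=sin²(Δφ/2)+cosφ1·cosφ2·sin²(Δλ/2)=0.1045882398; c=2·atan2(√a, √(1-a))=0.658642972; dist=6371·c=4196.214 ≈ 4196.2 km; running total=59095.5 km
Leg 6 bearing: y=sinΔλ·cosφ2=-0.59698320, x=cosφ1·sinφ2-sinφ1·cosφ2·cosΔλ=-0.13494153; θ=atan2(y, x)=-102.7370° <0 so +360° → 257.2630° ≈ 257.3°
Leg 7: φ1=0.7112723, φ2=1.0677505, Δφ=0.3564783, Δλ=-1.3250278 rad; a=sin²(Δφ/2)+cosφ1·cosφ2·sin²(Δλ/2)=0.1696085139; c=2·atan2(√a, √(1-a))=0.848934884; dist=6371·c=5408.564 ≈ 5408.6 km; running total=64504.1 km
Leg 7 bearing: y=sinΔλ·cosφ2=-0.46760954, x=cosφ1·sinφ2-sinφ1·cosφ2·cosΔλ=0.58711769; θ=atan2(y, x)=-38.5355° <0 so +360° → 321.4645° ≈ 321.5°

Leg 1: dist=11799.4 km, bearing=155.0°
Leg 2: dist=10043.6 km, bearing=38.4°
Leg 3: dist=9228.0 km, bearing=41.9°
Leg 4: dist=15347.4 km, bearing=22.7°
Leg 5: dist=8480.9 km, bearing=22.0°
Leg 6: dist=4196.2 km, bearing=257.3°
Leg 7: dist=5408.6 km, bearing=321.5°
Total: 64504.1 km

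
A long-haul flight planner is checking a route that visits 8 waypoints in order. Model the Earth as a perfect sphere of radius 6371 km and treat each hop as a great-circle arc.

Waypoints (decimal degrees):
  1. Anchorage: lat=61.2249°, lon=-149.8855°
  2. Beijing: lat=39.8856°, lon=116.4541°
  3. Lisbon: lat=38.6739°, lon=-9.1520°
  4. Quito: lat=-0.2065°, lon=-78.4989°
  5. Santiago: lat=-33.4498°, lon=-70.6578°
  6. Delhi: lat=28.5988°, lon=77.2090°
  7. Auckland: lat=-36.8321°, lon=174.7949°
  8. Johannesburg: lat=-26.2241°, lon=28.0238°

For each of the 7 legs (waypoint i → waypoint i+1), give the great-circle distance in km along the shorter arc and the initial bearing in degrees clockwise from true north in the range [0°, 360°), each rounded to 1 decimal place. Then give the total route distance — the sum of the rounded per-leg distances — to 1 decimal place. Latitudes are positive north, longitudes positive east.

Leg 1: dist=6384.7 km, bearing=294.7°
Leg 2: dist=9676.5 km, bearing=320.5°
Leg 3: dist=8245.2 km, bearing=256.6°
Leg 4: dist=3786.2 km, bearing=168.3°
Leg 5: dist=16918.6 km, bearing=91.3°
Leg 6: dist=12489.0 km, bearing=120.9°
Leg 7: dist=12188.7 km, bearing=211.5°
Total: 69688.9 km

Leg 1: φ1=1.0685761, φ2=0.6961350, Δφ=-0.3724410, Δλ=4.6485029 rad; a=sin²(Δφ/2)+cosφ1·cosφ2·sin²(Δλ/2)=0.2307548574; c=2·atan2(√a, √(1-a))=1.002151911; dist=6371·c=6384.710 ≈ 6384.7 km; running total=6384.7 km
Leg 1 bearing: y=sinΔλ·cosφ2=-0.76576098, x=cosφ1·sinφ2-sinφ1·cosφ2·cosΔλ=0.35162243; θ=atan2(y, x)=-65.3363° <0 so +360° → 294.6637° ≈ 294.7°
Leg 2: φ1=0.6961350, φ2=0.6749869, Δφ=-0.0211482, Δλ=-2.1922400 rad; a=sin²(Δφ/2)+cosφ1·cosφ2·sin²(Δλ/2)=0.4740336352; c=2·atan2(√a, √(1-a))=1.518840225; dist=6371·c=9676.531 ≈ 9676.5 km; running total=16061.2 km
Leg 2 bearing: y=sinΔλ·cosφ2=-0.63475169, x=cosφ1·sinφ2-sinφ1·cosφ2·cosΔλ=0.77096906; θ=atan2(y, x)=-39.4652° <0 so +360° → 320.5348° ≈ 320.5°
Leg 3: φ1=0.6749869, φ2=-0.0036041, Δφ=-0.6785910, Δλ=-1.2103317 rad; a=sin²(Δφ/2)+cosφ1·cosφ2·sin²(Δλ/2)=0.3634443388; c=2·atan2(√a, √(1-a))=1.294170491; dist=6371·c=8245.160 ≈ 8245.2 km; running total=24306.4 km
Leg 3 bearing: y=sinΔλ·cosφ2=-0.93572698, x=cosφ1·sinφ2-sinφ1·cosφ2·cosΔλ=-0.22321564; θ=atan2(y, x)=-103.4170° <0 so +360° → 256.5830° ≈ 256.6°
Leg 4: φ1=-0.0036041, φ2=-0.5838091, Δφ=-0.5802050, Δλ=0.1368530 rad; a=sin²(Δφ/2)+cosφ1·cosφ2·sin²(Δλ/2)=0.0857254201; c=2·atan2(√a, √(1-a))=0.594284805; dist=6371·c=3786.188 ≈ 3786.2 km; running total=28092.6 km
Leg 4 bearing: y=sinΔλ·cosφ2=0.11382983, x=cosφ1·sinφ2-sinφ1·cosφ2·cosΔλ=-0.54822355; θ=atan2(y, x)=168.2701° ≈ 168.3°
Leg 5: φ1=-0.5838091, φ2=0.4991432, Δφ=1.0829524, Δλ=2.5807625 rad; a=sin²(Δφ/2)+cosφ1·cosφ2·sin²(Δλ/2)=0.9420991890; c=2·atan2(√a, √(1-a))=2.655571415; dist=6371·c=16918.645 ≈ 16918.6 km; running total=45011.2 km
Leg 5 bearing: y=sinΔλ·cosφ2=0.46699513, x=cosφ1·sinφ2-sinφ1·cosφ2·cosΔλ=-0.01042959; θ=atan2(y, x)=91.2794° ≈ 91.3°
Leg 6: φ1=0.4991432, φ2=-0.6428414, Δφ=-1.1419846, Δλ=1.7031953 rad; a=sin²(Δφ/2)+cosφ1·cosφ2·sin²(Δλ/2)=0.6898610323; c=2·atan2(√a, √(1-a))=1.960292167; dist=6371·c=12489.021 ≈ 12489.0 km; running total=57500.2 km
Leg 6 bearing: y=sinΔλ·cosφ2=0.79339063, x=cosφ1·sinφ2-sinφ1·cosφ2·cosΔλ=-0.47575463; θ=atan2(y, x)=120.9489° ≈ 120.9°
Leg 7: φ1=-0.6428414, φ2=-0.4576969, Δφ=0.1851445, Δλ=-2.5616389 rad; a=sin²(Δφ/2)+cosφ1·cosφ2·sin²(Δλ/2)=0.6678562939; c=2·atan2(√a, √(1-a))=1.913157946; dist=6371·c=12188.729 ≈ 12188.7 km; running total=69688.9 km
Leg 7 bearing: y=sinΔλ·cosφ2=-0.49158251, x=cosφ1·sinφ2-sinφ1·cosφ2·cosΔλ=-0.80351956; θ=atan2(y, x)=-148.5423° <0 so +360° → 211.4577° ≈ 211.5°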